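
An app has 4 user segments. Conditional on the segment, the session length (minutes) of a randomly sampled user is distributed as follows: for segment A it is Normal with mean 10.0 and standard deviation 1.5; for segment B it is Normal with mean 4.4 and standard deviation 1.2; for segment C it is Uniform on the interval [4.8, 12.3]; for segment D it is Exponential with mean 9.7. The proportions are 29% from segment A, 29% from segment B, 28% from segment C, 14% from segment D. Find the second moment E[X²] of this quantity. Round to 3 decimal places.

83.811

For each component E[X²] = Var + (mean)², giving A: 102.25; B: 20.8; C: 77.79; D: 188.18.
Overall E[X²] = 0.29·102.25 + 0.29·20.8 + 0.28·77.79 + 0.14·188.18 = 83.8109.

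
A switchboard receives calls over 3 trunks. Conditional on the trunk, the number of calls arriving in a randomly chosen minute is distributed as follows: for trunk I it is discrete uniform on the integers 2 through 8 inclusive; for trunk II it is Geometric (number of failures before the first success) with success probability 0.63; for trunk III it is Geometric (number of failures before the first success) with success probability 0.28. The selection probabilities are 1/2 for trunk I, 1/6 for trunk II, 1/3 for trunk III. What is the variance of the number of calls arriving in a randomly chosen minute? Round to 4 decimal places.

8.0410

Per component, I: μ=5, E[X²]=29; II: μ=0.587302, E[X²]=1.27715; III: μ=2.57143, E[X²]=15.7959.
E[X] = 0.5·5 + 0.166667·0.587302 + 0.333333·2.57143 = 3.45503.
E[X²] = 0.5·29 + 0.166667·1.27715 + 0.333333·15.7959 = 19.9782.
Var(X) = E[X²] − (E[X])² = 19.9782 − 11.9372 = 8.04096.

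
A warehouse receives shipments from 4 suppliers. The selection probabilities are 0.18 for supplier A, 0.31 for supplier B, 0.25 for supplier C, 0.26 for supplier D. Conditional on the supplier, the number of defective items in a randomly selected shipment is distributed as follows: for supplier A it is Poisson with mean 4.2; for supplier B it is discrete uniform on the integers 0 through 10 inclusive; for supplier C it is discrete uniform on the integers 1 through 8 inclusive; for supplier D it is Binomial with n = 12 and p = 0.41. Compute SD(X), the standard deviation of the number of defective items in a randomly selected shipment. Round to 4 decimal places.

2.4533

Per component, A: μ=4.2, E[X²]=21.84; B: μ=5, E[X²]=35; C: μ=4.5, E[X²]=25.5; D: μ=4.92, E[X²]=27.1092.
E[X] = 0.18·4.2 + 0.31·5 + 0.25·4.5 + 0.26·4.92 = 4.7102.
E[X²] = 0.18·21.84 + 0.31·35 + 0.25·25.5 + 0.26·27.1092 = 28.2046.
Var(X) = E[X²] − (E[X])² = 28.2046 − 22.186 = 6.01861.
SD(X) = √6.01861 = 2.45329.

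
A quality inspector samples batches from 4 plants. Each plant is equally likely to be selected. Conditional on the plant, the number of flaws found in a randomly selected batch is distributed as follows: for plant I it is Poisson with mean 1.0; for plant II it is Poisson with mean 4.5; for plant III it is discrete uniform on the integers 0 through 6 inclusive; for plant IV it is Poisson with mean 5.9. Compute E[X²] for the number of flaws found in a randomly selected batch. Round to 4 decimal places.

20.1150

For each component E[X²] = Var + (mean)², giving I: 2; II: 24.75; III: 13; IV: 40.71.
Overall E[X²] = 0.25·2 + 0.25·24.75 + 0.25·13 + 0.25·40.71 = 20.115.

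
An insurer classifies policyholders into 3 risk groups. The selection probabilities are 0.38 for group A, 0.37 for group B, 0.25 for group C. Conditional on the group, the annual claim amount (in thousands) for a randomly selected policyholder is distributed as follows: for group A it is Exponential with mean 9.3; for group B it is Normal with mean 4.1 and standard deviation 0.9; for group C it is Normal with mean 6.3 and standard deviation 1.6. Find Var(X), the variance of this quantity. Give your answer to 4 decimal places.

38.9104

Per component, A: μ=9.3, E[X²]=172.98; B: μ=4.1, E[X²]=17.62; C: μ=6.3, E[X²]=42.25.
E[X] = 0.38·9.3 + 0.37·4.1 + 0.25·6.3 = 6.626.
E[X²] = 0.38·172.98 + 0.37·17.62 + 0.25·42.25 = 82.8143.
Var(X) = E[X²] − (E[X])² = 82.8143 − 43.9039 = 38.9104.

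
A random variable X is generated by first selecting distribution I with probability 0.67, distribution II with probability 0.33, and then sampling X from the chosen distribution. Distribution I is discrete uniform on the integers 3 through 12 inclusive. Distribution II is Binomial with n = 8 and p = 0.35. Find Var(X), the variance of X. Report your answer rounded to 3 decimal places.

Per component, I: μ=7.5, E[X²]=64.5; II: μ=2.8, E[X²]=9.66.
E[X] = 0.67·7.5 + 0.33·2.8 = 5.949.
E[X²] = 0.67·64.5 + 0.33·9.66 = 46.4028.
Var(X) = E[X²] − (E[X])² = 46.4028 − 35.3906 = 11.0122.

11.012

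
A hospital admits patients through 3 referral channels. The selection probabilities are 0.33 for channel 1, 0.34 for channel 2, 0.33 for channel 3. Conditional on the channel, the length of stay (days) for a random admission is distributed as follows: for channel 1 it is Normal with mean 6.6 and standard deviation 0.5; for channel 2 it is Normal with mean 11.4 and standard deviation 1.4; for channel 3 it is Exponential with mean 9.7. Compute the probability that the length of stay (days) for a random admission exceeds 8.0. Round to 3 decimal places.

Conditional on each channel, P(X > 8.0): 1: 0.00255513; 2: 0.992421; 3: 0.438348.
By total probability, P(X > 8.0) = 0.33·0.00255513 + 0.34·0.992421 + 0.33·0.438348 = 0.482921.

0.483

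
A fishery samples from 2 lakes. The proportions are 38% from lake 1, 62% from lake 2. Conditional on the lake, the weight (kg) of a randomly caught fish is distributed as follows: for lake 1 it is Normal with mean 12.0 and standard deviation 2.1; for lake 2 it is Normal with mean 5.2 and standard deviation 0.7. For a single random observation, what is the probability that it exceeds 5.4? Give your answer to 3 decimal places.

Conditional on each lake, P(X > 5.4): 1: 0.999163; 2: 0.387548.
By total probability, P(X > 5.4) = 0.38·0.999163 + 0.62·0.387548 = 0.619962.

0.620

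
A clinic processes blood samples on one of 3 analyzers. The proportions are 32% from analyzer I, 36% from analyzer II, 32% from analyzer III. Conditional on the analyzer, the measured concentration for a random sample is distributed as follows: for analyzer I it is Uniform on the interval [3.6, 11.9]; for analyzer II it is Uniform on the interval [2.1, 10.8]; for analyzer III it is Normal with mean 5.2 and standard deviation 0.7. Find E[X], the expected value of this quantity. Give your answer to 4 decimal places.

Component means — I: 7.75; II: 6.45; III: 5.2.
E[X] = 0.32·7.75 + 0.36·6.45 + 0.32·5.2 = 6.466.

6.4660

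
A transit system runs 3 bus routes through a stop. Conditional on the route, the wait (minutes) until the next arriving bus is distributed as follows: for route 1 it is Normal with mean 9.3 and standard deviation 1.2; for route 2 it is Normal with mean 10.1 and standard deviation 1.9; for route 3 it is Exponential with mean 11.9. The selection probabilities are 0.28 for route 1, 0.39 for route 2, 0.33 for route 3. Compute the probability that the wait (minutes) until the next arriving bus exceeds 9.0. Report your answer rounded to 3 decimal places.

Conditional on each route, P(X > 9.0): 1: 0.598706; 2: 0.718688; 3: 0.469399.
By total probability, P(X > 9.0) = 0.28·0.598706 + 0.39·0.718688 + 0.33·0.469399 = 0.602828.

0.603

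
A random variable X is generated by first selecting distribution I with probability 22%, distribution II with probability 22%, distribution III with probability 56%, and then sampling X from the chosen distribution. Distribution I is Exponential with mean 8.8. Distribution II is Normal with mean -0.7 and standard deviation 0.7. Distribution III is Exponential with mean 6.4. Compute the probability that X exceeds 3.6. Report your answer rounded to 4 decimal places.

0.4652

Conditional on each component, P(X > 3.6): I: 0.664254; II: 4.05251e-10; III: 0.569783.
By total probability, P(X > 3.6) = 0.22·0.664254 + 0.22·4.05251e-10 + 0.56·0.569783 = 0.465214.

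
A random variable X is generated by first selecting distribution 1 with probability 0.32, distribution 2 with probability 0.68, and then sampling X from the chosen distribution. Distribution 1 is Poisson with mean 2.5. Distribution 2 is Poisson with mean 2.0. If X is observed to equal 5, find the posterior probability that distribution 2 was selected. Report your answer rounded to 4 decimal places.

Likelihoods P(X=5 | ·): 1: 0.0668009; 2: 0.0360894.
Posterior ∝ prior × likelihood. Numerator for 2: 0.68·0.0360894 = 0.0245408.
Normalizing constant: 0.32·0.0668009 + 0.68·0.0360894 = 0.0459171.
P(2 | observation) = 0.0245408 / 0.0459171 = 0.534459.

0.5345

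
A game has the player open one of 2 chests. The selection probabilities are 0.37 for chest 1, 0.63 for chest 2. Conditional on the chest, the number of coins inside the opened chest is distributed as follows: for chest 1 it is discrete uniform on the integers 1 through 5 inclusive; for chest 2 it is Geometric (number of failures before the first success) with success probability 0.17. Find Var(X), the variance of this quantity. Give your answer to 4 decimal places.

19.6594

Per component, 1: μ=3, E[X²]=11; 2: μ=4.88235, E[X²]=52.5571.
E[X] = 0.37·3 + 0.63·4.88235 = 4.18588.
E[X²] = 0.37·11 + 0.63·52.5571 = 37.181.
Var(X) = E[X²] − (E[X])² = 37.181 − 17.5216 = 19.6594.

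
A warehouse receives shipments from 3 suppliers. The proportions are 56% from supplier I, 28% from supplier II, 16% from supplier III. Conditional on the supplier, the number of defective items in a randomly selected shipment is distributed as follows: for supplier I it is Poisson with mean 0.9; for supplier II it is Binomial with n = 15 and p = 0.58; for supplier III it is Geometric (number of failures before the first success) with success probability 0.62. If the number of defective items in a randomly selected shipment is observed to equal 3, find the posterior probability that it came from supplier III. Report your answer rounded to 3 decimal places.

0.161

Likelihoods P(X=3 | ·): I: 0.0493982; II: 0.00267477; III: 0.0340206.
Posterior ∝ prior × likelihood. Numerator for III: 0.16·0.0340206 = 0.0054433.
Normalizing constant: 0.56·0.0493982 + 0.28·0.00267477 + 0.16·0.0340206 = 0.0338552.
P(III | observation) = 0.0054433 / 0.0338552 = 0.160782.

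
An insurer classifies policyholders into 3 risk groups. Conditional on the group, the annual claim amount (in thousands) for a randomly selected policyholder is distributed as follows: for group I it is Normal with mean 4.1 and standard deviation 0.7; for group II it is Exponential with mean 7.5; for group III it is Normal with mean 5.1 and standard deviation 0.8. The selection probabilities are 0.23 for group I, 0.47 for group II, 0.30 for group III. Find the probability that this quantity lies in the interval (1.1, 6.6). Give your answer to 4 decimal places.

Conditional on each group, P(1.1 < X < 6.6): I: 0.999813; II: 0.448799; III: 0.969603.
By total probability, P(1.1 < X < 6.6) = 0.23·0.999813 + 0.47·0.448799 + 0.3·0.969603 = 0.731774.

0.7318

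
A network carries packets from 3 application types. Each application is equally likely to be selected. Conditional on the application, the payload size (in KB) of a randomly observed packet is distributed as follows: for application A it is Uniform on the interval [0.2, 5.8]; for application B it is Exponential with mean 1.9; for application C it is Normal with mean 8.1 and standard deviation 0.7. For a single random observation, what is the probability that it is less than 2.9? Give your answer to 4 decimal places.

Conditional on each application, P(X < 2.9): A: 0.482143; B: 0.782665; C: 5.49005e-14.
By total probability, P(X < 2.9) = 0.333333·0.482143 + 0.333333·0.782665 + 0.333333·5.49005e-14 = 0.421603.

0.4216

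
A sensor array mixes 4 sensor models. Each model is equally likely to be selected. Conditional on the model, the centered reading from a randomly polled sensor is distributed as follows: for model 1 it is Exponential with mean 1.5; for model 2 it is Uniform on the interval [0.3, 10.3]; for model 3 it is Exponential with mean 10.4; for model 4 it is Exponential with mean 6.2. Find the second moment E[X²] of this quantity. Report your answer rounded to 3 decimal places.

For each component E[X²] = Var + (mean)², giving 1: 4.5; 2: 36.4233; 3: 216.32; 4: 76.88.
Overall E[X²] = 0.25·4.5 + 0.25·36.4233 + 0.25·216.32 + 0.25·76.88 = 83.5308.

83.531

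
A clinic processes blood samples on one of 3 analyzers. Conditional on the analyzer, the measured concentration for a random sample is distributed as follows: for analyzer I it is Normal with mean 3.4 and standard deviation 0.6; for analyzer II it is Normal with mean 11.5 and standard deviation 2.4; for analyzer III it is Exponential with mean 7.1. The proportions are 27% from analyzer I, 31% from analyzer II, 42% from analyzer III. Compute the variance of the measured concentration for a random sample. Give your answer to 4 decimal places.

Per component, I: μ=3.4, E[X²]=11.92; II: μ=11.5, E[X²]=138.01; III: μ=7.1, E[X²]=100.82.
E[X] = 0.27·3.4 + 0.31·11.5 + 0.42·7.1 = 7.465.
E[X²] = 0.27·11.92 + 0.31·138.01 + 0.42·100.82 = 88.3459.
Var(X) = E[X²] − (E[X])² = 88.3459 − 55.7262 = 32.6197.

32.6197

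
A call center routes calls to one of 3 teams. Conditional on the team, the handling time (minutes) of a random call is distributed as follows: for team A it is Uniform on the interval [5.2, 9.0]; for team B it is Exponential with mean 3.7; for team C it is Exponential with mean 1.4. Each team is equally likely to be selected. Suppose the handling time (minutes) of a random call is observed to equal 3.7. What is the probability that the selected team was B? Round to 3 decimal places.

0.662

Likelihoods f(3.7 | ·): A: 0; B: 0.0994269; C: 0.0508269.
Posterior ∝ prior × likelihood. Numerator for B: 0.333333·0.0994269 = 0.0331423.
Normalizing constant: 0.333333·0 + 0.333333·0.0994269 + 0.333333·0.0508269 = 0.0500846.
P(B | observation) = 0.0331423 / 0.0500846 = 0.661726.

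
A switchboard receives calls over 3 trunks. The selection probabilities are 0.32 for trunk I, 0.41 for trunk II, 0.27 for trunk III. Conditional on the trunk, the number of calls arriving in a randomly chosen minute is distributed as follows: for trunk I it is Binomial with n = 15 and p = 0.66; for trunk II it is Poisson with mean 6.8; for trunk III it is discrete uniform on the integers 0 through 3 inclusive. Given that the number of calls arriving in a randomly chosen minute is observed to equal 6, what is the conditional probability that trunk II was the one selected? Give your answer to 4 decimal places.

Likelihoods P(X=6 | ·): I: 0.0251176; II: 0.152939; III: 0.
Posterior ∝ prior × likelihood. Numerator for II: 0.41·0.152939 = 0.062705.
Normalizing constant: 0.32·0.0251176 + 0.41·0.152939 + 0.27·0 = 0.0707427.
P(II | observation) = 0.062705 / 0.0707427 = 0.886382.

0.8864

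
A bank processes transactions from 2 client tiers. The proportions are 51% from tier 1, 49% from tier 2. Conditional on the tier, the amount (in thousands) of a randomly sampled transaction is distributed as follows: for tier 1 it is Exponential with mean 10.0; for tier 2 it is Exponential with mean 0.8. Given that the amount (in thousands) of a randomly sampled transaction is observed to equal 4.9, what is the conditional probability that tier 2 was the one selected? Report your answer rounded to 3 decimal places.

Likelihoods f(4.9 | ·): 1: 0.0612626; 2: 0.00273436.
Posterior ∝ prior × likelihood. Numerator for 2: 0.49·0.00273436 = 0.00133984.
Normalizing constant: 0.51·0.0612626 + 0.49·0.00273436 = 0.0325838.
P(2 | observation) = 0.00133984 / 0.0325838 = 0.0411198.

0.041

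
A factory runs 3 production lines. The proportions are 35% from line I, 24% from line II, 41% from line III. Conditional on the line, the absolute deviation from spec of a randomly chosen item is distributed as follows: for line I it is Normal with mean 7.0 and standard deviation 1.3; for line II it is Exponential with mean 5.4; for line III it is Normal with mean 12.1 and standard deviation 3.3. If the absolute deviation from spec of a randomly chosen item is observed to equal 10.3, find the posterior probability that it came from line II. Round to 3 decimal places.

Likelihoods f(10.3 | ·): I: 0.0122382; II: 0.0274935; III: 0.104181.
Posterior ∝ prior × likelihood. Numerator for II: 0.24·0.0274935 = 0.00659844.
Normalizing constant: 0.35·0.0122382 + 0.24·0.0274935 + 0.41·0.104181 = 0.0535962.
P(II | observation) = 0.00659844 / 0.0535962 = 0.123114.

0.123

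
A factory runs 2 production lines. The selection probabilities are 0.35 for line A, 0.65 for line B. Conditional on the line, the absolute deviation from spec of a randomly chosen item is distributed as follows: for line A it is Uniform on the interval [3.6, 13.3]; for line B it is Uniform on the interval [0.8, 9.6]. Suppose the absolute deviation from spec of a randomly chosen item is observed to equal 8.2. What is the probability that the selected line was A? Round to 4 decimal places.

0.3282

Likelihoods f(8.2 | ·): A: 0.103093; B: 0.113636.
Posterior ∝ prior × likelihood. Numerator for A: 0.35·0.103093 = 0.0360825.
Normalizing constant: 0.35·0.103093 + 0.65·0.113636 = 0.109946.
P(A | observation) = 0.0360825 / 0.109946 = 0.328183.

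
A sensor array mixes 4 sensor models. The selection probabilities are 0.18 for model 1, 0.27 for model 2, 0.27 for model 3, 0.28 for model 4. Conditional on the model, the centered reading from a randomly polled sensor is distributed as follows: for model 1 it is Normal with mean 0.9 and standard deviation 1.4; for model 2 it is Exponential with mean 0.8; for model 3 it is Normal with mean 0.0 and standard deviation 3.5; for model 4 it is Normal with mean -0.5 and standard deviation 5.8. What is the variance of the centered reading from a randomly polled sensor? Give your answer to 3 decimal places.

Per component, 1: μ=0.9, E[X²]=2.77; 2: μ=0.8, E[X²]=1.28; 3: μ=0, E[X²]=12.25; 4: μ=-0.5, E[X²]=33.89.
E[X] = 0.18·0.9 + 0.27·0.8 + 0.27·0 + 0.28·-0.5 = 0.238.
E[X²] = 0.18·2.77 + 0.27·1.28 + 0.27·12.25 + 0.28·33.89 = 13.6409.
Var(X) = E[X²] − (E[X])² = 13.6409 − 0.056644 = 13.5843.

13.584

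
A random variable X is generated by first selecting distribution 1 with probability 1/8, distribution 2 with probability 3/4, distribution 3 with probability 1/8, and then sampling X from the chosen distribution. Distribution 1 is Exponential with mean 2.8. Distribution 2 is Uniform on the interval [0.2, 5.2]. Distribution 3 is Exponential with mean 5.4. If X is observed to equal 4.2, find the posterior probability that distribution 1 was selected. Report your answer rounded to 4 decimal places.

0.0584

Likelihoods f(4.2 | ·): 1: 0.0796893; 2: 0.2; 3: 0.0850789.
Posterior ∝ prior × likelihood. Numerator for 1: 0.125·0.0796893 = 0.00996117.
Normalizing constant: 0.125·0.0796893 + 0.75·0.2 + 0.125·0.0850789 = 0.170596.
P(1 | observation) = 0.00996117 / 0.170596 = 0.0583904.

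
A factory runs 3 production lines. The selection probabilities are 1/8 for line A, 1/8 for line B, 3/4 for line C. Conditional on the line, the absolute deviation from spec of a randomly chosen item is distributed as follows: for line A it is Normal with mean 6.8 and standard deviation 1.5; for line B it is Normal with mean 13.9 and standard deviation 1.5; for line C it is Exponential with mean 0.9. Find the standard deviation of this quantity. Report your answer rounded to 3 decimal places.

Per component, A: μ=6.8, E[X²]=48.49; B: μ=13.9, E[X²]=195.46; C: μ=0.9, E[X²]=1.62.
E[X] = 0.125·6.8 + 0.125·13.9 + 0.75·0.9 = 3.2625.
E[X²] = 0.125·48.49 + 0.125·195.46 + 0.75·1.62 = 31.7088.
Var(X) = E[X²] − (E[X])² = 31.7088 − 10.6439 = 21.0648.
SD(X) = √21.0648 = 4.58965.

4.590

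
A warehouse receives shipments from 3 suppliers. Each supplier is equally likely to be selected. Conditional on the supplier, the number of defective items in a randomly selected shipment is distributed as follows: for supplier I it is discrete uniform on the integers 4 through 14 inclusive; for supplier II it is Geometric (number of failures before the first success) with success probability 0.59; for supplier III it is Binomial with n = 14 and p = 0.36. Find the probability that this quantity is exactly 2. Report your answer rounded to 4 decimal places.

0.0516

Conditional on each supplier, P(X = 2): I: 0; II: 0.099179; III: 0.0556937.
By total probability, P(X = 2) = 0.333333·0 + 0.333333·0.099179 + 0.333333·0.0556937 = 0.0516242.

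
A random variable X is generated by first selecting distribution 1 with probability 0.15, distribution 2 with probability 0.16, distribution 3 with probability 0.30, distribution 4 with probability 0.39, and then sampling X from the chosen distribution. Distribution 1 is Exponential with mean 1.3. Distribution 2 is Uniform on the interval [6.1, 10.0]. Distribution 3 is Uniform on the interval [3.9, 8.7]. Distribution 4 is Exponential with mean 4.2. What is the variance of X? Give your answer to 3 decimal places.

Per component, 1: μ=1.3, E[X²]=3.38; 2: μ=8.05, E[X²]=66.07; 3: μ=6.3, E[X²]=41.61; 4: μ=4.2, E[X²]=35.28.
E[X] = 0.15·1.3 + 0.16·8.05 + 0.3·6.3 + 0.39·4.2 = 5.011.
E[X²] = 0.15·3.38 + 0.16·66.07 + 0.3·41.61 + 0.39·35.28 = 37.3204.
Var(X) = E[X²] − (E[X])² = 37.3204 − 25.1101 = 12.2103.

12.210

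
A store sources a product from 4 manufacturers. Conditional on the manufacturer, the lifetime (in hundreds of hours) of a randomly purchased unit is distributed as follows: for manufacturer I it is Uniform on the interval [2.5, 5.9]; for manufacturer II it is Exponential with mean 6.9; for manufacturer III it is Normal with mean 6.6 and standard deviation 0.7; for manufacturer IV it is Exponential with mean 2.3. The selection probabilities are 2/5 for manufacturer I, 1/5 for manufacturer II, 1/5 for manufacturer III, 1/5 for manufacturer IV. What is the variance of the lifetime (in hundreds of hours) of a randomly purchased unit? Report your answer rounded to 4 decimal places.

Per component, I: μ=4.2, E[X²]=18.6033; II: μ=6.9, E[X²]=95.22; III: μ=6.6, E[X²]=44.05; IV: μ=2.3, E[X²]=10.58.
E[X] = 0.4·4.2 + 0.2·6.9 + 0.2·6.6 + 0.2·2.3 = 4.84.
E[X²] = 0.4·18.6033 + 0.2·95.22 + 0.2·44.05 + 0.2·10.58 = 37.4113.
Var(X) = E[X²] − (E[X])² = 37.4113 − 23.4256 = 13.9857.

13.9857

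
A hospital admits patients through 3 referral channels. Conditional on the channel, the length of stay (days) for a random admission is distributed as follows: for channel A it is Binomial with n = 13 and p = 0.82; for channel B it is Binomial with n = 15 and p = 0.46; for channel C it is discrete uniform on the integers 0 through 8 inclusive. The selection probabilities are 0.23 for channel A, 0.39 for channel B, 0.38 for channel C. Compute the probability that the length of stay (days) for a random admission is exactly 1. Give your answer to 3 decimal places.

Conditional on each channel, P(X = 1): A: 1.23318e-08; B: 0.00123698; C: 0.111111.
By total probability, P(X = 1) = 0.23·1.23318e-08 + 0.39·0.00123698 + 0.38·0.111111 = 0.0427046.

0.043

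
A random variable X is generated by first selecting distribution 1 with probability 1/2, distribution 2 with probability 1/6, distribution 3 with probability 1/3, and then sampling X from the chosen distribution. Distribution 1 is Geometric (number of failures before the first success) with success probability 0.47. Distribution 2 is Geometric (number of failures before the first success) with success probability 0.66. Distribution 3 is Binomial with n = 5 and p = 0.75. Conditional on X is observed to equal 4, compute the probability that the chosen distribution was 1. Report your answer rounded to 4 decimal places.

0.1221

Likelihoods P(X=4 | ·): 1: 0.0370853; 2: 0.00881982; 3: 0.395508.
Posterior ∝ prior × likelihood. Numerator for 1: 0.5·0.0370853 = 0.0185426.
Normalizing constant: 0.5·0.0370853 + 0.166667·0.00881982 + 0.333333·0.395508 = 0.151849.
P(1 | observation) = 0.0185426 / 0.151849 = 0.122113.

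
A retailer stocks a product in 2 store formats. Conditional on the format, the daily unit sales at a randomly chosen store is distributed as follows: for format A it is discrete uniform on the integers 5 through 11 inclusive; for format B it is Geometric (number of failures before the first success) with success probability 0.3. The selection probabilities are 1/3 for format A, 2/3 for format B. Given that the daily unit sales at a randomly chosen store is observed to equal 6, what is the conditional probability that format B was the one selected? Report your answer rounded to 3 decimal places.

0.331

Likelihoods P(X=6 | ·): A: 0.142857; B: 0.0352947.
Posterior ∝ prior × likelihood. Numerator for B: 0.666667·0.0352947 = 0.0235298.
Normalizing constant: 0.333333·0.142857 + 0.666667·0.0352947 = 0.0711488.
P(B | observation) = 0.0235298 / 0.0711488 = 0.330712.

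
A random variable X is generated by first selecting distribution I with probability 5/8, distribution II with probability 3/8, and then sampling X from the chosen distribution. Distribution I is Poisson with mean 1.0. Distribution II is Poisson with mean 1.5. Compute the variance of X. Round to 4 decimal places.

Per component, I: μ=1, E[X²]=2; II: μ=1.5, E[X²]=3.75.
E[X] = 0.625·1 + 0.375·1.5 = 1.1875.
E[X²] = 0.625·2 + 0.375·3.75 = 2.65625.
Var(X) = E[X²] − (E[X])² = 2.65625 − 1.41016 = 1.24609.

1.2461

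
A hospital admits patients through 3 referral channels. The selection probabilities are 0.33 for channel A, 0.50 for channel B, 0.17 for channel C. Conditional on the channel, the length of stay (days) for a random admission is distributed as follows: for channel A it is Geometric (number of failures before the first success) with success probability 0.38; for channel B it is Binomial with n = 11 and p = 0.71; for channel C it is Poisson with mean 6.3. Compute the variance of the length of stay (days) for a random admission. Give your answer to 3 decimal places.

11.335

Per component, A: μ=1.63158, E[X²]=6.95568; B: μ=7.81, E[X²]=63.261; C: μ=6.3, E[X²]=45.99.
E[X] = 0.33·1.63158 + 0.5·7.81 + 0.17·6.3 = 5.51442.
E[X²] = 0.33·6.95568 + 0.5·63.261 + 0.17·45.99 = 41.7442.
Var(X) = E[X²] − (E[X])² = 41.7442 − 30.4088 = 11.3353.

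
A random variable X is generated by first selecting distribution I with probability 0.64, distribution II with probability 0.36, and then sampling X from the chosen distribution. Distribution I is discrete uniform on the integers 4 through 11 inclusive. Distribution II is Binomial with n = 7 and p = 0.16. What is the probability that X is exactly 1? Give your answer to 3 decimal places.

0.142

Conditional on each component, P(X = 1): I: 0; II: 0.393454.
By total probability, P(X = 1) = 0.64·0 + 0.36·0.393454 = 0.141643.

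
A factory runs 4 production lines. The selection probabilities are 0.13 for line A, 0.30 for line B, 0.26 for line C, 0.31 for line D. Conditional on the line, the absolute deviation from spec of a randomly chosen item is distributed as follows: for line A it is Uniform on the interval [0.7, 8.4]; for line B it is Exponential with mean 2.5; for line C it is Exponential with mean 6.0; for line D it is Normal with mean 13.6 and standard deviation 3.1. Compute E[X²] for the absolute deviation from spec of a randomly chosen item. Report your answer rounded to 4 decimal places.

86.1203

For each component E[X²] = Var + (mean)², giving A: 25.6433; B: 12.5; C: 72; D: 194.57.
Overall E[X²] = 0.13·25.6433 + 0.3·12.5 + 0.26·72 + 0.31·194.57 = 86.1203.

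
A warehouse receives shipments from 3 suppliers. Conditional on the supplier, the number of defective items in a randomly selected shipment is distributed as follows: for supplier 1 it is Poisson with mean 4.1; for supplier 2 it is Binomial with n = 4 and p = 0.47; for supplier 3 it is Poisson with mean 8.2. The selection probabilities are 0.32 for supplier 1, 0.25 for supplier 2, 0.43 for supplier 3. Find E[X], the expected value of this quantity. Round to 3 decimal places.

5.308

Component means — 1: 4.1; 2: 1.88; 3: 8.2.
E[X] = 0.32·4.1 + 0.25·1.88 + 0.43·8.2 = 5.308.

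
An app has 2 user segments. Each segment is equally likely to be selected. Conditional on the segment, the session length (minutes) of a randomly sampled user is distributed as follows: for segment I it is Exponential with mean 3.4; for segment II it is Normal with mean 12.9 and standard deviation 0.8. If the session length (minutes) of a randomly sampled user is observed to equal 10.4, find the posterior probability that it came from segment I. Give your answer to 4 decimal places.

0.7852

Likelihoods f(10.4 | ·): I: 0.0138067; II: 0.00377782.
Posterior ∝ prior × likelihood. Numerator for I: 0.5·0.0138067 = 0.00690337.
Normalizing constant: 0.5·0.0138067 + 0.5·0.00377782 = 0.00879228.
P(I | observation) = 0.00690337 / 0.00879228 = 0.785162.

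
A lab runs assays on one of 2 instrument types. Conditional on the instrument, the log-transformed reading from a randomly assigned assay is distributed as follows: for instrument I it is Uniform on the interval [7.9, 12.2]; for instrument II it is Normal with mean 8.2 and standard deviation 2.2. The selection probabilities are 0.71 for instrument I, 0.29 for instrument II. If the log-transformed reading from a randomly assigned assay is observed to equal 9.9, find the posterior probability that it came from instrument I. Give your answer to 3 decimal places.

0.809

Likelihoods f(9.9 | ·): I: 0.232558; II: 0.134532.
Posterior ∝ prior × likelihood. Numerator for I: 0.71·0.232558 = 0.165116.
Normalizing constant: 0.71·0.232558 + 0.29·0.134532 = 0.204131.
P(I | observation) = 0.165116 / 0.204131 = 0.808875.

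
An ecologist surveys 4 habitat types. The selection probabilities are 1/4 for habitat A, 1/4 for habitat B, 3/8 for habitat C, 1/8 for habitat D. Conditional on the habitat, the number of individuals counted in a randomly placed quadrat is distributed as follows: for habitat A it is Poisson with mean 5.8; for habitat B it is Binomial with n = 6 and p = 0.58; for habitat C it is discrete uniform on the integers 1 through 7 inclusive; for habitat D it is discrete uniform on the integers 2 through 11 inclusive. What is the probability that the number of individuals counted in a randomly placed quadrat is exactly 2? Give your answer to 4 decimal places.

0.1181

Conditional on each habitat, P(X = 2): A: 0.0509235; B: 0.157016; C: 0.142857; D: 0.1.
By total probability, P(X = 2) = 0.25·0.0509235 + 0.25·0.157016 + 0.375·0.142857 + 0.125·0.1 = 0.118056.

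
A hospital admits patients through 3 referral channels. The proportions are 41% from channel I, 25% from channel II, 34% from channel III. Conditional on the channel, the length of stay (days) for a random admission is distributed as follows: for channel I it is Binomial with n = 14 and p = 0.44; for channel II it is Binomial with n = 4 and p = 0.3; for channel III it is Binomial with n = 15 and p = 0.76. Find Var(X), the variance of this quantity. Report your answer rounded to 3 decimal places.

Per component, I: μ=6.16, E[X²]=41.3952; II: μ=1.2, E[X²]=2.28; III: μ=11.4, E[X²]=132.696.
E[X] = 0.41·6.16 + 0.25·1.2 + 0.34·11.4 = 6.7016.
E[X²] = 0.41·41.3952 + 0.25·2.28 + 0.34·132.696 = 62.6587.
Var(X) = E[X²] − (E[X])² = 62.6587 − 44.9114 = 17.7472.

17.747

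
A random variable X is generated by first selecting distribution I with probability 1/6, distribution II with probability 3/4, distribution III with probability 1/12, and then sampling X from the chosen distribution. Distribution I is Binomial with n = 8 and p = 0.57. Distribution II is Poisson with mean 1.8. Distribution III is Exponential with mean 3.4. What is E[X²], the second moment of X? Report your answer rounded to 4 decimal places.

9.4991

For each component E[X²] = Var + (mean)², giving I: 22.7544; II: 5.04; III: 23.12.
Overall E[X²] = 0.166667·22.7544 + 0.75·5.04 + 0.0833333·23.12 = 9.49907.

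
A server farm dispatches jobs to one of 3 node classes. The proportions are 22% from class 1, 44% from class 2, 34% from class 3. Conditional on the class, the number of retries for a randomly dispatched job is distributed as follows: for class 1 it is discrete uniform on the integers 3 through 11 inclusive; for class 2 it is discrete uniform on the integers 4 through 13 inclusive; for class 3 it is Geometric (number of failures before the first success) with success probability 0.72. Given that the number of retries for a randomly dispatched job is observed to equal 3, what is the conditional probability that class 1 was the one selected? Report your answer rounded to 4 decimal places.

0.8198

Likelihoods P(X=3 | ·): 1: 0.111111; 2: 0; 3: 0.0158054.
Posterior ∝ prior × likelihood. Numerator for 1: 0.22·0.111111 = 0.0244444.
Normalizing constant: 0.22·0.111111 + 0.44·0 + 0.34·0.0158054 = 0.0298183.
P(1 | observation) = 0.0244444 / 0.0298183 = 0.81978.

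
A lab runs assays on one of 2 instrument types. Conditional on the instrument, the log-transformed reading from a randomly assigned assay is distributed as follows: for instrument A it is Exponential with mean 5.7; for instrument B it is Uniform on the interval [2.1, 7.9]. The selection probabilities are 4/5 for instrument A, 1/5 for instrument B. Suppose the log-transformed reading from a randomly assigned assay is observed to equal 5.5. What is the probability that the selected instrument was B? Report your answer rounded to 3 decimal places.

0.392

Likelihoods f(5.5 | ·): A: 0.066845; B: 0.172414.
Posterior ∝ prior × likelihood. Numerator for B: 0.2·0.172414 = 0.0344828.
Normalizing constant: 0.8·0.066845 + 0.2·0.172414 = 0.0879588.
P(B | observation) = 0.0344828 / 0.0879588 = 0.392033.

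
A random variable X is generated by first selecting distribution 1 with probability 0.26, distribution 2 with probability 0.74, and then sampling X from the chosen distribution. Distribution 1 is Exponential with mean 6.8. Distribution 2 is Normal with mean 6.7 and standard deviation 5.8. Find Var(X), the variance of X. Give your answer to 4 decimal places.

36.9179

Per component, 1: μ=6.8, E[X²]=92.48; 2: μ=6.7, E[X²]=78.53.
E[X] = 0.26·6.8 + 0.74·6.7 = 6.726.
E[X²] = 0.26·92.48 + 0.74·78.53 = 82.157.
Var(X) = E[X²] − (E[X])² = 82.157 − 45.2391 = 36.9179.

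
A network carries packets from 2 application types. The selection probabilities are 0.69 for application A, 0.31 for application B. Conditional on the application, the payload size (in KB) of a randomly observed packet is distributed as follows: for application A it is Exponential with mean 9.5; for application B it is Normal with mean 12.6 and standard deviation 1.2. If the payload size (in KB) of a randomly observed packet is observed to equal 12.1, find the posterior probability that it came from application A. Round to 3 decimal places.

0.177

Likelihoods f(12.1 | ·): A: 0.0294525; B: 0.30481.
Posterior ∝ prior × likelihood. Numerator for A: 0.69·0.0294525 = 0.0203222.
Normalizing constant: 0.69·0.0294525 + 0.31·0.30481 = 0.114813.
P(A | observation) = 0.0203222 / 0.114813 = 0.177002.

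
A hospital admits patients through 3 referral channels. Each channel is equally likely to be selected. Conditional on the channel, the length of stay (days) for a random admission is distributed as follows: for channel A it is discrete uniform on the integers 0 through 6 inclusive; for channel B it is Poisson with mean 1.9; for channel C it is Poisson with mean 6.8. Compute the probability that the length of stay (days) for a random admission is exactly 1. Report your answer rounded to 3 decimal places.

0.145

Conditional on each channel, P(X = 1): A: 0.142857; B: 0.28418; C: 0.00757367.
By total probability, P(X = 1) = 0.333333·0.142857 + 0.333333·0.28418 + 0.333333·0.00757367 = 0.14487.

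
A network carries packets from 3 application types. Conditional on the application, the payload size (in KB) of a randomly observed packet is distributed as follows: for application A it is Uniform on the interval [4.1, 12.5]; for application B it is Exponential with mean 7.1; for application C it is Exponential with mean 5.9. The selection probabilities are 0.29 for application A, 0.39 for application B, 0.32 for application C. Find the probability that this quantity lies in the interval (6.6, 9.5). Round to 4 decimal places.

Conditional on each application, P(6.6 < X < 9.5): A: 0.345238; B: 0.132358; C: 0.126869.
By total probability, P(6.6 < X < 9.5) = 0.29·0.345238 + 0.39·0.132358 + 0.32·0.126869 = 0.192337.

0.1923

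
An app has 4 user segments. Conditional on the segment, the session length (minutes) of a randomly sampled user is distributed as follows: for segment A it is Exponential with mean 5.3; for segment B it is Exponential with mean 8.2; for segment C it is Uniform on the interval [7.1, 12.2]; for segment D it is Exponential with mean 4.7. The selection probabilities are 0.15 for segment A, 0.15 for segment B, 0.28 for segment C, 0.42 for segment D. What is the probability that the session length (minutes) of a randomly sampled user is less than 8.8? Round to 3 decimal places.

0.669

Conditional on each segment, P(X < 8.8): A: 0.809933; B: 0.658077; C: 0.333333; D: 0.846237.
By total probability, P(X < 8.8) = 0.15·0.809933 + 0.15·0.658077 + 0.28·0.333333 + 0.42·0.846237 = 0.668954.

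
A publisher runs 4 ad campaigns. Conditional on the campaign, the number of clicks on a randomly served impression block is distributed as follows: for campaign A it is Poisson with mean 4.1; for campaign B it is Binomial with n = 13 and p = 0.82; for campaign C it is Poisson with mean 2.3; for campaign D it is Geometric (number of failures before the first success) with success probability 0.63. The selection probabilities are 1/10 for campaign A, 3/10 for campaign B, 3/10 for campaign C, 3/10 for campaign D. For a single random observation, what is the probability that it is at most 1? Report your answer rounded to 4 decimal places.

Conditional on each campaign, P(X ≤ 1): A: 0.0845206; B: 1.25401e-08; C: 0.330854; D: 0.8631.
By total probability, P(X ≤ 1) = 0.1·0.0845206 + 0.3·1.25401e-08 + 0.3·0.330854 + 0.3·0.8631 = 0.366638.

0.3666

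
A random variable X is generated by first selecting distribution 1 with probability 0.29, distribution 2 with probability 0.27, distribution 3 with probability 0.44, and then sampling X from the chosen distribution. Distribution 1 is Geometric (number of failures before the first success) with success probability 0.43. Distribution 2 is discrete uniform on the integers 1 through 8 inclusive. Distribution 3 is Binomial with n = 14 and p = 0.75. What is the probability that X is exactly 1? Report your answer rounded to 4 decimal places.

Conditional on each component, P(X = 1): 1: 0.2451; 2: 0.125; 3: 1.56462e-07.
By total probability, P(X = 1) = 0.29·0.2451 + 0.27·0.125 + 0.44·1.56462e-07 = 0.104829.

0.1048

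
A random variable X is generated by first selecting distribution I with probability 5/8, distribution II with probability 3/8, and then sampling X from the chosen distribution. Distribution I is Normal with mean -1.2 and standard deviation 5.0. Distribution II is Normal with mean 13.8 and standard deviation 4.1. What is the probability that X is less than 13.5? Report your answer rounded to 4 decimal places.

0.8005

Conditional on each component, P(X < 13.5): I: 0.998359; II: 0.470835.
By total probability, P(X < 13.5) = 0.625·0.998359 + 0.375·0.470835 = 0.800538.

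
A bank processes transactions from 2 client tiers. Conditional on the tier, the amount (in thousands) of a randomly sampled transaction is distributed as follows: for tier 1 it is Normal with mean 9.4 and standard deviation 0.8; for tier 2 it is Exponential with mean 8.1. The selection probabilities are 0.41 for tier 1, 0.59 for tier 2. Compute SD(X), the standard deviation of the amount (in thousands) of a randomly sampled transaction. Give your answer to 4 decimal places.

6.2754

Per component, 1: μ=9.4, E[X²]=89; 2: μ=8.1, E[X²]=131.22.
E[X] = 0.41·9.4 + 0.59·8.1 = 8.633.
E[X²] = 0.41·89 + 0.59·131.22 = 113.91.
Var(X) = E[X²] − (E[X])² = 113.91 − 74.5287 = 39.3811.
SD(X) = √39.3811 = 6.27544.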